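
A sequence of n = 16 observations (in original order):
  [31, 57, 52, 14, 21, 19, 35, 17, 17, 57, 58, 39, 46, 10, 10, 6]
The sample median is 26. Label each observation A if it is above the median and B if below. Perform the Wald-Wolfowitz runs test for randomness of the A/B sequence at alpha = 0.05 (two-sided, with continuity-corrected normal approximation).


Step 1: Compute median = 26; label A = above, B = below.
Labels in order: AAABBBABBAAAABBB  (n_A = 8, n_B = 8)
Step 2: Count runs R = 6.
Step 3: Under H0 (random ordering), E[R] = 2*n_A*n_B/(n_A+n_B) + 1 = 2*8*8/16 + 1 = 9.0000.
        Var[R] = 2*n_A*n_B*(2*n_A*n_B - n_A - n_B) / ((n_A+n_B)^2 * (n_A+n_B-1)) = 14336/3840 = 3.7333.
        SD[R] = 1.9322.
Step 4: Continuity-corrected z = (R + 0.5 - E[R]) / SD[R] = (6 + 0.5 - 9.0000) / 1.9322 = -1.2939.
Step 5: Two-sided p-value via normal approximation = 2*(1 - Phi(|z|)) = 0.195709.
Step 6: alpha = 0.05. fail to reject H0.

R = 6, z = -1.2939, p = 0.195709, fail to reject H0.


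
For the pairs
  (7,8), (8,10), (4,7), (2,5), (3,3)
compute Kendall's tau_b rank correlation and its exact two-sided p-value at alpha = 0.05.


Step 1: Enumerate the 10 unordered pairs (i,j) with i<j and classify each by sign(x_j-x_i) * sign(y_j-y_i).
  (1,2):dx=+1,dy=+2->C; (1,3):dx=-3,dy=-1->C; (1,4):dx=-5,dy=-3->C; (1,5):dx=-4,dy=-5->C
  (2,3):dx=-4,dy=-3->C; (2,4):dx=-6,dy=-5->C; (2,5):dx=-5,dy=-7->C; (3,4):dx=-2,dy=-2->C
  (3,5):dx=-1,dy=-4->C; (4,5):dx=+1,dy=-2->D
Step 2: C = 9, D = 1, total pairs = 10.
Step 3: tau = (C - D)/(n(n-1)/2) = (9 - 1)/10 = 0.800000.
Step 4: Exact two-sided p-value (enumerate n! = 120 permutations of y under H0): p = 0.083333.
Step 5: alpha = 0.05. fail to reject H0.

tau_b = 0.8000 (C=9, D=1), p = 0.083333, fail to reject H0.


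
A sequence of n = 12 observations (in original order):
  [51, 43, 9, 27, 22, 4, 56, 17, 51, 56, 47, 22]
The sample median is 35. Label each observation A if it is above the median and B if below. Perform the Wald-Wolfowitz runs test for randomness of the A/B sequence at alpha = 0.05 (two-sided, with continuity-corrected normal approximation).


Step 1: Compute median = 35; label A = above, B = below.
Labels in order: AABBBBABAAAB  (n_A = 6, n_B = 6)
Step 2: Count runs R = 6.
Step 3: Under H0 (random ordering), E[R] = 2*n_A*n_B/(n_A+n_B) + 1 = 2*6*6/12 + 1 = 7.0000.
        Var[R] = 2*n_A*n_B*(2*n_A*n_B - n_A - n_B) / ((n_A+n_B)^2 * (n_A+n_B-1)) = 4320/1584 = 2.7273.
        SD[R] = 1.6514.
Step 4: Continuity-corrected z = (R + 0.5 - E[R]) / SD[R] = (6 + 0.5 - 7.0000) / 1.6514 = -0.3028.
Step 5: Two-sided p-value via normal approximation = 2*(1 - Phi(|z|)) = 0.762069.
Step 6: alpha = 0.05. fail to reject H0.

R = 6, z = -0.3028, p = 0.762069, fail to reject H0.


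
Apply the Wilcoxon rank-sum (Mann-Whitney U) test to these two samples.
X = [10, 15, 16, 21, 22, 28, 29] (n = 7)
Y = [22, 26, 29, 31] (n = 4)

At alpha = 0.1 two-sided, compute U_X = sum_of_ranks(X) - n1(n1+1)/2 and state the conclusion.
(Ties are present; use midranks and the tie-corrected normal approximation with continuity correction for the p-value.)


Step 1: Combine and sort all 11 observations; assign midranks.
sorted (value, group): (10,X), (15,X), (16,X), (21,X), (22,X), (22,Y), (26,Y), (28,X), (29,X), (29,Y), (31,Y)
ranks: 10->1, 15->2, 16->3, 21->4, 22->5.5, 22->5.5, 26->7, 28->8, 29->9.5, 29->9.5, 31->11
Step 2: Rank sum for X: R1 = 1 + 2 + 3 + 4 + 5.5 + 8 + 9.5 = 33.
Step 3: U_X = R1 - n1(n1+1)/2 = 33 - 7*8/2 = 33 - 28 = 5.
       U_Y = n1*n2 - U_X = 28 - 5 = 23.
Step 4: Ties are present, so use the tie-corrected normal approximation (with continuity correction) for the p-value.
Step 5: p-value = 0.106592; compare to alpha = 0.1. fail to reject H0.

U_X = 5, p = 0.106592, fail to reject H0 at alpha = 0.1.


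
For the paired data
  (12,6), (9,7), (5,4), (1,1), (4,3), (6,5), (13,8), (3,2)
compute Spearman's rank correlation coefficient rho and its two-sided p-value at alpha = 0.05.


Step 1: Rank x and y separately (midranks; no ties here).
rank(x): 12->7, 9->6, 5->4, 1->1, 4->3, 6->5, 13->8, 3->2
rank(y): 6->6, 7->7, 4->4, 1->1, 3->3, 5->5, 8->8, 2->2
Step 2: d_i = R_x(i) - R_y(i); compute d_i^2.
  (7-6)^2=1, (6-7)^2=1, (4-4)^2=0, (1-1)^2=0, (3-3)^2=0, (5-5)^2=0, (8-8)^2=0, (2-2)^2=0
sum(d^2) = 2.
Step 3: rho = 1 - 6*2 / (8*(8^2 - 1)) = 1 - 12/504 = 0.976190.
Step 4: Under H0, t = rho * sqrt((n-2)/(1-rho^2)) = 11.0235 ~ t(6).
Step 5: Two-sided p-value from the t-distribution with 6 df = 0.000033.
Step 6: alpha = 0.05. reject H0.

rho = 0.9762, p = 0.000033, reject H0 at alpha = 0.05.


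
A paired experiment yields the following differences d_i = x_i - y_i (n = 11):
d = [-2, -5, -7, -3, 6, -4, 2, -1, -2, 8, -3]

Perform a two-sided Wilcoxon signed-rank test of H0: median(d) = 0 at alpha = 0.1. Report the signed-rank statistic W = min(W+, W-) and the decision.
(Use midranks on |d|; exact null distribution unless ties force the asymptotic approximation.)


Step 1: Drop any zero differences (none here) and take |d_i|.
|d| = [2, 5, 7, 3, 6, 4, 2, 1, 2, 8, 3]
Step 2: Midrank |d_i| (ties get averaged ranks).
ranks: |2|->3, |5|->8, |7|->10, |3|->5.5, |6|->9, |4|->7, |2|->3, |1|->1, |2|->3, |8|->11, |3|->5.5
Step 3: Attach original signs; sum ranks with positive sign and with negative sign.
W+ = 9 + 3 + 11 = 23
W- = 3 + 8 + 10 + 5.5 + 7 + 1 + 3 + 5.5 = 43
(Check: W+ + W- = 66 should equal n(n+1)/2 = 66.)
Step 4: Test statistic W = min(W+, W-) = 23.
Step 5: Ties in |d|, so use the tie-corrected normal approximation.
        E[W] = n(n+1)/4 = 11*12/4 = 33.
        Tie groups: |d|=2 (t=3), |d|=3 (t=2); sum(t^3 - t) = 30.
        Var[W] = n(n+1)(2n+1)/24 - sum(t^3-t)/48 = 3036/24 - 30/48 = 125.875.
        z = (W - E[W]) / sqrt(Var[W]) = (23 - 33) / 11.2194 = -0.8913.
        Two-sided p = 2*Phi(z) = 0.372761.
Step 6: alpha = 0.1. fail to reject H0.

W+ = 23, W- = 43, W = min = 23, p = 0.372761, fail to reject H0.


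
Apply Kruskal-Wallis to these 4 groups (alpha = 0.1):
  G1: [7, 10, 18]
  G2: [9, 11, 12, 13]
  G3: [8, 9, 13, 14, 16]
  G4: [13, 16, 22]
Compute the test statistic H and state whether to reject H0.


Step 1: Combine all N = 15 observations and assign midranks.
sorted (value, group, rank): (7,G1,1), (8,G3,2), (9,G2,3.5), (9,G3,3.5), (10,G1,5), (11,G2,6), (12,G2,7), (13,G2,9), (13,G3,9), (13,G4,9), (14,G3,11), (16,G3,12.5), (16,G4,12.5), (18,G1,14), (22,G4,15)
Step 2: Sum ranks within each group.
R_1 = 20 (n_1 = 3)
R_2 = 25.5 (n_2 = 4)
R_3 = 38 (n_3 = 5)
R_4 = 36.5 (n_4 = 3)
Step 3: H = 12/(N(N+1)) * sum(R_i^2/n_i) - 3(N+1)
     = 12/(15*16) * (20^2/3 + 25.5^2/4 + 38^2/5 + 36.5^2/3) - 3*16
     = 0.050000 * 1028.78 - 48
     = 3.438958.
Step 4: Ties present; correction factor C = 1 - 36/(15^3 - 15) = 0.989286. Corrected H = 3.438958 / 0.989286 = 3.476203.
Step 5: Under H0, H ~ chi^2(3); p-value = 0.323862.
Step 6: alpha = 0.1. fail to reject H0.

H = 3.4762, df = 3, p = 0.323862, fail to reject H0.


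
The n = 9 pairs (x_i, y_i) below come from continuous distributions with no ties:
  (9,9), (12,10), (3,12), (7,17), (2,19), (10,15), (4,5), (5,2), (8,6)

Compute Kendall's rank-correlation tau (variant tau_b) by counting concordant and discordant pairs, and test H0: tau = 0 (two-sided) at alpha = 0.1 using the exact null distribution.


Step 1: Enumerate the 36 unordered pairs (i,j) with i<j and classify each by sign(x_j-x_i) * sign(y_j-y_i).
  (1,2):dx=+3,dy=+1->C; (1,3):dx=-6,dy=+3->D; (1,4):dx=-2,dy=+8->D; (1,5):dx=-7,dy=+10->D
  (1,6):dx=+1,dy=+6->C; (1,7):dx=-5,dy=-4->C; (1,8):dx=-4,dy=-7->C; (1,9):dx=-1,dy=-3->C
  (2,3):dx=-9,dy=+2->D; (2,4):dx=-5,dy=+7->D; (2,5):dx=-10,dy=+9->D; (2,6):dx=-2,dy=+5->D
  (2,7):dx=-8,dy=-5->C; (2,8):dx=-7,dy=-8->C; (2,9):dx=-4,dy=-4->C; (3,4):dx=+4,dy=+5->C
  (3,5):dx=-1,dy=+7->D; (3,6):dx=+7,dy=+3->C; (3,7):dx=+1,dy=-7->D; (3,8):dx=+2,dy=-10->D
  (3,9):dx=+5,dy=-6->D; (4,5):dx=-5,dy=+2->D; (4,6):dx=+3,dy=-2->D; (4,7):dx=-3,dy=-12->C
  (4,8):dx=-2,dy=-15->C; (4,9):dx=+1,dy=-11->D; (5,6):dx=+8,dy=-4->D; (5,7):dx=+2,dy=-14->D
  (5,8):dx=+3,dy=-17->D; (5,9):dx=+6,dy=-13->D; (6,7):dx=-6,dy=-10->C; (6,8):dx=-5,dy=-13->C
  (6,9):dx=-2,dy=-9->C; (7,8):dx=+1,dy=-3->D; (7,9):dx=+4,dy=+1->C; (8,9):dx=+3,dy=+4->C
Step 2: C = 17, D = 19, total pairs = 36.
Step 3: tau = (C - D)/(n(n-1)/2) = (17 - 19)/36 = -0.055556.
Step 4: Exact two-sided p-value (enumerate n! = 362880 permutations of y under H0): p = 0.919455.
Step 5: alpha = 0.1. fail to reject H0.

tau_b = -0.0556 (C=17, D=19), p = 0.919455, fail to reject H0.


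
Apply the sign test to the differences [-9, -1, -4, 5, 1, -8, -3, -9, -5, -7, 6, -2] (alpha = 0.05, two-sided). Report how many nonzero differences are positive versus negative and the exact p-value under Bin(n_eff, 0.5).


Step 1: Discard zero differences. Original n = 12; n_eff = number of nonzero differences = 12.
Nonzero differences (with sign): -9, -1, -4, +5, +1, -8, -3, -9, -5, -7, +6, -2
Step 2: Count signs: positive = 3, negative = 9.
Step 3: Under H0: P(positive) = 0.5, so the number of positives S ~ Bin(12, 0.5).
Step 4: Two-sided exact p-value = sum of Bin(12,0.5) probabilities at or below the observed probability = 0.145996.
Step 5: alpha = 0.05. fail to reject H0.

n_eff = 12, pos = 3, neg = 9, p = 0.145996, fail to reject H0.


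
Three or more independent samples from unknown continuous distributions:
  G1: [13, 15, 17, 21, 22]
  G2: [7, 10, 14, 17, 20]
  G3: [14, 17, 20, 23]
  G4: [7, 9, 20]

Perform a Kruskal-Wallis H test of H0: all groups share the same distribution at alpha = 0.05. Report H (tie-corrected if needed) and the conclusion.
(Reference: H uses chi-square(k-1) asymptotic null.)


Step 1: Combine all N = 17 observations and assign midranks.
sorted (value, group, rank): (7,G2,1.5), (7,G4,1.5), (9,G4,3), (10,G2,4), (13,G1,5), (14,G2,6.5), (14,G3,6.5), (15,G1,8), (17,G1,10), (17,G2,10), (17,G3,10), (20,G2,13), (20,G3,13), (20,G4,13), (21,G1,15), (22,G1,16), (23,G3,17)
Step 2: Sum ranks within each group.
R_1 = 54 (n_1 = 5)
R_2 = 35 (n_2 = 5)
R_3 = 46.5 (n_3 = 4)
R_4 = 17.5 (n_4 = 3)
Step 3: H = 12/(N(N+1)) * sum(R_i^2/n_i) - 3(N+1)
     = 12/(17*18) * (54^2/5 + 35^2/5 + 46.5^2/4 + 17.5^2/3) - 3*18
     = 0.039216 * 1470.85 - 54
     = 3.680229.
Step 4: Ties present; correction factor C = 1 - 60/(17^3 - 17) = 0.987745. Corrected H = 3.680229 / 0.987745 = 3.725889.
Step 5: Under H0, H ~ chi^2(3); p-value = 0.292625.
Step 6: alpha = 0.05. fail to reject H0.

H = 3.7259, df = 3, p = 0.292625, fail to reject H0.


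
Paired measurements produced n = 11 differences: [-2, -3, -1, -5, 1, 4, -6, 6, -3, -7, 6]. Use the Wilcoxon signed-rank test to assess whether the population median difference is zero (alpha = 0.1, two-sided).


Step 1: Drop any zero differences (none here) and take |d_i|.
|d| = [2, 3, 1, 5, 1, 4, 6, 6, 3, 7, 6]
Step 2: Midrank |d_i| (ties get averaged ranks).
ranks: |2|->3, |3|->4.5, |1|->1.5, |5|->7, |1|->1.5, |4|->6, |6|->9, |6|->9, |3|->4.5, |7|->11, |6|->9
Step 3: Attach original signs; sum ranks with positive sign and with negative sign.
W+ = 1.5 + 6 + 9 + 9 = 25.5
W- = 3 + 4.5 + 1.5 + 7 + 9 + 4.5 + 11 = 40.5
(Check: W+ + W- = 66 should equal n(n+1)/2 = 66.)
Step 4: Test statistic W = min(W+, W-) = 25.5.
Step 5: Ties in |d|, so use the tie-corrected normal approximation.
        E[W] = n(n+1)/4 = 11*12/4 = 33.
        Tie groups: |d|=1 (t=2), |d|=3 (t=2), |d|=6 (t=3); sum(t^3 - t) = 36.
        Var[W] = n(n+1)(2n+1)/24 - sum(t^3-t)/48 = 3036/24 - 36/48 = 125.75.
        z = (W - E[W]) / sqrt(Var[W]) = (25.5 - 33) / 11.2138 = -0.6688.
        Two-sided p = 2*Phi(z) = 0.503612.
Step 6: alpha = 0.1. fail to reject H0.

W+ = 25.5, W- = 40.5, W = min = 25.5, p = 0.503612, fail to reject H0.


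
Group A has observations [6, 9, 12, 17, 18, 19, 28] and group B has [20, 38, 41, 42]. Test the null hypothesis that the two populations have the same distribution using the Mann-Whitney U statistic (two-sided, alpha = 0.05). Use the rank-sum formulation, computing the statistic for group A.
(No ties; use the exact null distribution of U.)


Step 1: Combine and sort all 11 observations; assign midranks.
sorted (value, group): (6,X), (9,X), (12,X), (17,X), (18,X), (19,X), (20,Y), (28,X), (38,Y), (41,Y), (42,Y)
ranks: 6->1, 9->2, 12->3, 17->4, 18->5, 19->6, 20->7, 28->8, 38->9, 41->10, 42->11
Step 2: Rank sum for X: R1 = 1 + 2 + 3 + 4 + 5 + 6 + 8 = 29.
Step 3: U_X = R1 - n1(n1+1)/2 = 29 - 7*8/2 = 29 - 28 = 1.
       U_Y = n1*n2 - U_X = 28 - 1 = 27.
Step 4: No ties, so the exact null distribution of U (based on enumerating the C(11,7) = 330 equally likely rank assignments) gives the two-sided p-value.
Step 5: p-value = 0.012121; compare to alpha = 0.05. reject H0.

U_X = 1, p = 0.012121, reject H0 at alpha = 0.05.


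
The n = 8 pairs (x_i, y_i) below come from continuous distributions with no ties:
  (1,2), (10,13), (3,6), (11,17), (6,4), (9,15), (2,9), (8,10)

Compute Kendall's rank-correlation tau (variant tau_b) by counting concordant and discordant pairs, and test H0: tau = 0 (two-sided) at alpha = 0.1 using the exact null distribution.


Step 1: Enumerate the 28 unordered pairs (i,j) with i<j and classify each by sign(x_j-x_i) * sign(y_j-y_i).
  (1,2):dx=+9,dy=+11->C; (1,3):dx=+2,dy=+4->C; (1,4):dx=+10,dy=+15->C; (1,5):dx=+5,dy=+2->C
  (1,6):dx=+8,dy=+13->C; (1,7):dx=+1,dy=+7->C; (1,8):dx=+7,dy=+8->C; (2,3):dx=-7,dy=-7->C
  (2,4):dx=+1,dy=+4->C; (2,5):dx=-4,dy=-9->C; (2,6):dx=-1,dy=+2->D; (2,7):dx=-8,dy=-4->C
  (2,8):dx=-2,dy=-3->C; (3,4):dx=+8,dy=+11->C; (3,5):dx=+3,dy=-2->D; (3,6):dx=+6,dy=+9->C
  (3,7):dx=-1,dy=+3->D; (3,8):dx=+5,dy=+4->C; (4,5):dx=-5,dy=-13->C; (4,6):dx=-2,dy=-2->C
  (4,7):dx=-9,dy=-8->C; (4,8):dx=-3,dy=-7->C; (5,6):dx=+3,dy=+11->C; (5,7):dx=-4,dy=+5->D
  (5,8):dx=+2,dy=+6->C; (6,7):dx=-7,dy=-6->C; (6,8):dx=-1,dy=-5->C; (7,8):dx=+6,dy=+1->C
Step 2: C = 24, D = 4, total pairs = 28.
Step 3: tau = (C - D)/(n(n-1)/2) = (24 - 4)/28 = 0.714286.
Step 4: Exact two-sided p-value (enumerate n! = 40320 permutations of y under H0): p = 0.014137.
Step 5: alpha = 0.1. reject H0.

tau_b = 0.7143 (C=24, D=4), p = 0.014137, reject H0.


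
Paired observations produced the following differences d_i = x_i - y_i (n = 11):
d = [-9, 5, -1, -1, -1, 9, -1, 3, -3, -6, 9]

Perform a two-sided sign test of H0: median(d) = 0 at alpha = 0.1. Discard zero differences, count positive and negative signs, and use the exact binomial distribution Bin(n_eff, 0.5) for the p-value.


Step 1: Discard zero differences. Original n = 11; n_eff = number of nonzero differences = 11.
Nonzero differences (with sign): -9, +5, -1, -1, -1, +9, -1, +3, -3, -6, +9
Step 2: Count signs: positive = 4, negative = 7.
Step 3: Under H0: P(positive) = 0.5, so the number of positives S ~ Bin(11, 0.5).
Step 4: Two-sided exact p-value = sum of Bin(11,0.5) probabilities at or below the observed probability = 0.548828.
Step 5: alpha = 0.1. fail to reject H0.

n_eff = 11, pos = 4, neg = 7, p = 0.548828, fail to reject H0.


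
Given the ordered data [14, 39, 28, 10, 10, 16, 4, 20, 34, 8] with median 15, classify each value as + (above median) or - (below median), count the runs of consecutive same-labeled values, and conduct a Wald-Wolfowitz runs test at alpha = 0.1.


Step 1: Compute median = 15; label A = above, B = below.
Labels in order: BAABBABAAB  (n_A = 5, n_B = 5)
Step 2: Count runs R = 7.
Step 3: Under H0 (random ordering), E[R] = 2*n_A*n_B/(n_A+n_B) + 1 = 2*5*5/10 + 1 = 6.0000.
        Var[R] = 2*n_A*n_B*(2*n_A*n_B - n_A - n_B) / ((n_A+n_B)^2 * (n_A+n_B-1)) = 2000/900 = 2.2222.
        SD[R] = 1.4907.
Step 4: Continuity-corrected z = (R - 0.5 - E[R]) / SD[R] = (7 - 0.5 - 6.0000) / 1.4907 = 0.3354.
Step 5: Two-sided p-value via normal approximation = 2*(1 - Phi(|z|)) = 0.737316.
Step 6: alpha = 0.1. fail to reject H0.

R = 7, z = 0.3354, p = 0.737316, fail to reject H0.


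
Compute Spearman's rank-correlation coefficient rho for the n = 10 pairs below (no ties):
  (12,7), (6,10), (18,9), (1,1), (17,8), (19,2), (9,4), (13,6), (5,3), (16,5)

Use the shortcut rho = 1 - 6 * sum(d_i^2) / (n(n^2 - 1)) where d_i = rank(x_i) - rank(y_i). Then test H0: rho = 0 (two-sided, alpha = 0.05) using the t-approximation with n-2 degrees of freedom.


Step 1: Rank x and y separately (midranks; no ties here).
rank(x): 12->5, 6->3, 18->9, 1->1, 17->8, 19->10, 9->4, 13->6, 5->2, 16->7
rank(y): 7->7, 10->10, 9->9, 1->1, 8->8, 2->2, 4->4, 6->6, 3->3, 5->5
Step 2: d_i = R_x(i) - R_y(i); compute d_i^2.
  (5-7)^2=4, (3-10)^2=49, (9-9)^2=0, (1-1)^2=0, (8-8)^2=0, (10-2)^2=64, (4-4)^2=0, (6-6)^2=0, (2-3)^2=1, (7-5)^2=4
sum(d^2) = 122.
Step 3: rho = 1 - 6*122 / (10*(10^2 - 1)) = 1 - 732/990 = 0.260606.
Step 4: Under H0, t = rho * sqrt((n-2)/(1-rho^2)) = 0.7635 ~ t(8).
Step 5: Two-sided p-value from the t-distribution with 8 df = 0.467089.
Step 6: alpha = 0.05. fail to reject H0.

rho = 0.2606, p = 0.467089, fail to reject H0 at alpha = 0.05.


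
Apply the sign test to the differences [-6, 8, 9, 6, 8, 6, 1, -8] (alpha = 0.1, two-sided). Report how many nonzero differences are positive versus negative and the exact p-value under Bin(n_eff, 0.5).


Step 1: Discard zero differences. Original n = 8; n_eff = number of nonzero differences = 8.
Nonzero differences (with sign): -6, +8, +9, +6, +8, +6, +1, -8
Step 2: Count signs: positive = 6, negative = 2.
Step 3: Under H0: P(positive) = 0.5, so the number of positives S ~ Bin(8, 0.5).
Step 4: Two-sided exact p-value = sum of Bin(8,0.5) probabilities at or below the observed probability = 0.289062.
Step 5: alpha = 0.1. fail to reject H0.

n_eff = 8, pos = 6, neg = 2, p = 0.289062, fail to reject H0.


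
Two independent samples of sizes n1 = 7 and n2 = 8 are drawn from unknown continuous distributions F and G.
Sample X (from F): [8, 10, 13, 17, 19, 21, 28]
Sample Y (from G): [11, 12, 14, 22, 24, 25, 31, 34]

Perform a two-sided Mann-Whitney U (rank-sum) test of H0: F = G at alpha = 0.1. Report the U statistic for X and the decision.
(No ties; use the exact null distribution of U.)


Step 1: Combine and sort all 15 observations; assign midranks.
sorted (value, group): (8,X), (10,X), (11,Y), (12,Y), (13,X), (14,Y), (17,X), (19,X), (21,X), (22,Y), (24,Y), (25,Y), (28,X), (31,Y), (34,Y)
ranks: 8->1, 10->2, 11->3, 12->4, 13->5, 14->6, 17->7, 19->8, 21->9, 22->10, 24->11, 25->12, 28->13, 31->14, 34->15
Step 2: Rank sum for X: R1 = 1 + 2 + 5 + 7 + 8 + 9 + 13 = 45.
Step 3: U_X = R1 - n1(n1+1)/2 = 45 - 7*8/2 = 45 - 28 = 17.
       U_Y = n1*n2 - U_X = 56 - 17 = 39.
Step 4: No ties, so the exact null distribution of U (based on enumerating the C(15,7) = 6435 equally likely rank assignments) gives the two-sided p-value.
Step 5: p-value = 0.231857; compare to alpha = 0.1. fail to reject H0.

U_X = 17, p = 0.231857, fail to reject H0 at alpha = 0.1.


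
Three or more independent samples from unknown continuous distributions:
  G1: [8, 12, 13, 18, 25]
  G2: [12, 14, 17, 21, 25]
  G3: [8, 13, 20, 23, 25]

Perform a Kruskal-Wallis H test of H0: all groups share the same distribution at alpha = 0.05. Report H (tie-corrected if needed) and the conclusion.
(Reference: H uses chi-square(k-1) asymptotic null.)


Step 1: Combine all N = 15 observations and assign midranks.
sorted (value, group, rank): (8,G1,1.5), (8,G3,1.5), (12,G1,3.5), (12,G2,3.5), (13,G1,5.5), (13,G3,5.5), (14,G2,7), (17,G2,8), (18,G1,9), (20,G3,10), (21,G2,11), (23,G3,12), (25,G1,14), (25,G2,14), (25,G3,14)
Step 2: Sum ranks within each group.
R_1 = 33.5 (n_1 = 5)
R_2 = 43.5 (n_2 = 5)
R_3 = 43 (n_3 = 5)
Step 3: H = 12/(N(N+1)) * sum(R_i^2/n_i) - 3(N+1)
     = 12/(15*16) * (33.5^2/5 + 43.5^2/5 + 43^2/5) - 3*16
     = 0.050000 * 972.7 - 48
     = 0.635000.
Step 4: Ties present; correction factor C = 1 - 42/(15^3 - 15) = 0.987500. Corrected H = 0.635000 / 0.987500 = 0.643038.
Step 5: Under H0, H ~ chi^2(2); p-value = 0.725047.
Step 6: alpha = 0.05. fail to reject H0.

H = 0.6430, df = 2, p = 0.725047, fail to reject H0.


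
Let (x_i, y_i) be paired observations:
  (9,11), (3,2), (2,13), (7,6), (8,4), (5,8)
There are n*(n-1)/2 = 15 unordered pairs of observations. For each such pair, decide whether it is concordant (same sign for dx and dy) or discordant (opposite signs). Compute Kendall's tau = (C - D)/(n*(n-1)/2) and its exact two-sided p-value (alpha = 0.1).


Step 1: Enumerate the 15 unordered pairs (i,j) with i<j and classify each by sign(x_j-x_i) * sign(y_j-y_i).
  (1,2):dx=-6,dy=-9->C; (1,3):dx=-7,dy=+2->D; (1,4):dx=-2,dy=-5->C; (1,5):dx=-1,dy=-7->C
  (1,6):dx=-4,dy=-3->C; (2,3):dx=-1,dy=+11->D; (2,4):dx=+4,dy=+4->C; (2,5):dx=+5,dy=+2->C
  (2,6):dx=+2,dy=+6->C; (3,4):dx=+5,dy=-7->D; (3,5):dx=+6,dy=-9->D; (3,6):dx=+3,dy=-5->D
  (4,5):dx=+1,dy=-2->D; (4,6):dx=-2,dy=+2->D; (5,6):dx=-3,dy=+4->D
Step 2: C = 7, D = 8, total pairs = 15.
Step 3: tau = (C - D)/(n(n-1)/2) = (7 - 8)/15 = -0.066667.
Step 4: Exact two-sided p-value (enumerate n! = 720 permutations of y under H0): p = 1.000000.
Step 5: alpha = 0.1. fail to reject H0.

tau_b = -0.0667 (C=7, D=8), p = 1.000000, fail to reject H0.


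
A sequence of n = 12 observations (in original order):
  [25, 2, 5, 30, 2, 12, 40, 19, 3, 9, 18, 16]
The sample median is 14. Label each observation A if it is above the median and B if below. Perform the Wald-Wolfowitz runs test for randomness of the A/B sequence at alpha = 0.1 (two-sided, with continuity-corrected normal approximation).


Step 1: Compute median = 14; label A = above, B = below.
Labels in order: ABBABBAABBAA  (n_A = 6, n_B = 6)
Step 2: Count runs R = 7.
Step 3: Under H0 (random ordering), E[R] = 2*n_A*n_B/(n_A+n_B) + 1 = 2*6*6/12 + 1 = 7.0000.
        Var[R] = 2*n_A*n_B*(2*n_A*n_B - n_A - n_B) / ((n_A+n_B)^2 * (n_A+n_B-1)) = 4320/1584 = 2.7273.
        SD[R] = 1.6514.
Step 4: R = E[R], so z = 0 with no continuity correction.
Step 5: Two-sided p-value via normal approximation = 2*(1 - Phi(|z|)) = 1.000000.
Step 6: alpha = 0.1. fail to reject H0.

R = 7, z = 0.0000, p = 1.000000, fail to reject H0.


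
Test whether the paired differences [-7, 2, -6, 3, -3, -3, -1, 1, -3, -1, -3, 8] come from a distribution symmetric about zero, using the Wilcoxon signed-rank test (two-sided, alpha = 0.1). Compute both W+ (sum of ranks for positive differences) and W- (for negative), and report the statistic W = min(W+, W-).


Step 1: Drop any zero differences (none here) and take |d_i|.
|d| = [7, 2, 6, 3, 3, 3, 1, 1, 3, 1, 3, 8]
Step 2: Midrank |d_i| (ties get averaged ranks).
ranks: |7|->11, |2|->4, |6|->10, |3|->7, |3|->7, |3|->7, |1|->2, |1|->2, |3|->7, |1|->2, |3|->7, |8|->12
Step 3: Attach original signs; sum ranks with positive sign and with negative sign.
W+ = 4 + 7 + 2 + 12 = 25
W- = 11 + 10 + 7 + 7 + 2 + 7 + 2 + 7 = 53
(Check: W+ + W- = 78 should equal n(n+1)/2 = 78.)
Step 4: Test statistic W = min(W+, W-) = 25.
Step 5: Ties in |d|, so use the tie-corrected normal approximation.
        E[W] = n(n+1)/4 = 12*13/4 = 39.
        Tie groups: |d|=1 (t=3), |d|=3 (t=5); sum(t^3 - t) = 144.
        Var[W] = n(n+1)(2n+1)/24 - sum(t^3-t)/48 = 3900/24 - 144/48 = 159.5.
        z = (W - E[W]) / sqrt(Var[W]) = (25 - 39) / 12.6293 = -1.1085.
        Two-sided p = 2*Phi(z) = 0.267633.
Step 6: alpha = 0.1. fail to reject H0.

W+ = 25, W- = 53, W = min = 25, p = 0.267633, fail to reject H0.


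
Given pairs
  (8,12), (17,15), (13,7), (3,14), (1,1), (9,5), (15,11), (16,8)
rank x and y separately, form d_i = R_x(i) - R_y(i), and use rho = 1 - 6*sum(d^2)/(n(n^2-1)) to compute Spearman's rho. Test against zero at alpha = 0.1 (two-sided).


Step 1: Rank x and y separately (midranks; no ties here).
rank(x): 8->3, 17->8, 13->5, 3->2, 1->1, 9->4, 15->6, 16->7
rank(y): 12->6, 15->8, 7->3, 14->7, 1->1, 5->2, 11->5, 8->4
Step 2: d_i = R_x(i) - R_y(i); compute d_i^2.
  (3-6)^2=9, (8-8)^2=0, (5-3)^2=4, (2-7)^2=25, (1-1)^2=0, (4-2)^2=4, (6-5)^2=1, (7-4)^2=9
sum(d^2) = 52.
Step 3: rho = 1 - 6*52 / (8*(8^2 - 1)) = 1 - 312/504 = 0.380952.
Step 4: Under H0, t = rho * sqrt((n-2)/(1-rho^2)) = 1.0092 ~ t(6).
Step 5: Two-sided p-value from the t-distribution with 6 df = 0.351813.
Step 6: alpha = 0.1. fail to reject H0.

rho = 0.3810, p = 0.351813, fail to reject H0 at alpha = 0.1.


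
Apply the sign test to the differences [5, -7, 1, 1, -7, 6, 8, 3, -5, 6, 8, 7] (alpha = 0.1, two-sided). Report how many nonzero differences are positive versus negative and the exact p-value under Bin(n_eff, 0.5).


Step 1: Discard zero differences. Original n = 12; n_eff = number of nonzero differences = 12.
Nonzero differences (with sign): +5, -7, +1, +1, -7, +6, +8, +3, -5, +6, +8, +7
Step 2: Count signs: positive = 9, negative = 3.
Step 3: Under H0: P(positive) = 0.5, so the number of positives S ~ Bin(12, 0.5).
Step 4: Two-sided exact p-value = sum of Bin(12,0.5) probabilities at or below the observed probability = 0.145996.
Step 5: alpha = 0.1. fail to reject H0.

n_eff = 12, pos = 9, neg = 3, p = 0.145996, fail to reject H0.


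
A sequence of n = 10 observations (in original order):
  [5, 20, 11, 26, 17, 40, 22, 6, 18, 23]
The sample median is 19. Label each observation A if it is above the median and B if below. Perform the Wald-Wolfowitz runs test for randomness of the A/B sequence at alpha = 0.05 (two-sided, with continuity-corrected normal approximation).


Step 1: Compute median = 19; label A = above, B = below.
Labels in order: BABABAABBA  (n_A = 5, n_B = 5)
Step 2: Count runs R = 8.
Step 3: Under H0 (random ordering), E[R] = 2*n_A*n_B/(n_A+n_B) + 1 = 2*5*5/10 + 1 = 6.0000.
        Var[R] = 2*n_A*n_B*(2*n_A*n_B - n_A - n_B) / ((n_A+n_B)^2 * (n_A+n_B-1)) = 2000/900 = 2.2222.
        SD[R] = 1.4907.
Step 4: Continuity-corrected z = (R - 0.5 - E[R]) / SD[R] = (8 - 0.5 - 6.0000) / 1.4907 = 1.0062.
Step 5: Two-sided p-value via normal approximation = 2*(1 - Phi(|z|)) = 0.314305.
Step 6: alpha = 0.05. fail to reject H0.

R = 8, z = 1.0062, p = 0.314305, fail to reject H0.


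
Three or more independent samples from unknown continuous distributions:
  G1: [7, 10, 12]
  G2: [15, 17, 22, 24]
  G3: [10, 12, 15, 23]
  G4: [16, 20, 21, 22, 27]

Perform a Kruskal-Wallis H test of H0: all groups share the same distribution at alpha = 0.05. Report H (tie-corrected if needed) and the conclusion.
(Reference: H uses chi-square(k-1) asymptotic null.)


Step 1: Combine all N = 16 observations and assign midranks.
sorted (value, group, rank): (7,G1,1), (10,G1,2.5), (10,G3,2.5), (12,G1,4.5), (12,G3,4.5), (15,G2,6.5), (15,G3,6.5), (16,G4,8), (17,G2,9), (20,G4,10), (21,G4,11), (22,G2,12.5), (22,G4,12.5), (23,G3,14), (24,G2,15), (27,G4,16)
Step 2: Sum ranks within each group.
R_1 = 8 (n_1 = 3)
R_2 = 43 (n_2 = 4)
R_3 = 27.5 (n_3 = 4)
R_4 = 57.5 (n_4 = 5)
Step 3: H = 12/(N(N+1)) * sum(R_i^2/n_i) - 3(N+1)
     = 12/(16*17) * (8^2/3 + 43^2/4 + 27.5^2/4 + 57.5^2/5) - 3*17
     = 0.044118 * 1333.9 - 51
     = 7.848346.
Step 4: Ties present; correction factor C = 1 - 24/(16^3 - 16) = 0.994118. Corrected H = 7.848346 / 0.994118 = 7.894786.
Step 5: Under H0, H ~ chi^2(3); p-value = 0.048237.
Step 6: alpha = 0.05. reject H0.

H = 7.8948, df = 3, p = 0.048237, reject H0.


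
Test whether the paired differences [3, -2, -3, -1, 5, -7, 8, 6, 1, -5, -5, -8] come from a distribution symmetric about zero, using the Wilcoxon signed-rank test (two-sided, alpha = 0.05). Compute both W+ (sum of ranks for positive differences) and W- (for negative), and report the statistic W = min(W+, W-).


Step 1: Drop any zero differences (none here) and take |d_i|.
|d| = [3, 2, 3, 1, 5, 7, 8, 6, 1, 5, 5, 8]
Step 2: Midrank |d_i| (ties get averaged ranks).
ranks: |3|->4.5, |2|->3, |3|->4.5, |1|->1.5, |5|->7, |7|->10, |8|->11.5, |6|->9, |1|->1.5, |5|->7, |5|->7, |8|->11.5
Step 3: Attach original signs; sum ranks with positive sign and with negative sign.
W+ = 4.5 + 7 + 11.5 + 9 + 1.5 = 33.5
W- = 3 + 4.5 + 1.5 + 10 + 7 + 7 + 11.5 = 44.5
(Check: W+ + W- = 78 should equal n(n+1)/2 = 78.)
Step 4: Test statistic W = min(W+, W-) = 33.5.
Step 5: Ties in |d|, so use the tie-corrected normal approximation.
        E[W] = n(n+1)/4 = 12*13/4 = 39.
        Tie groups: |d|=1 (t=2), |d|=3 (t=2), |d|=5 (t=3), |d|=8 (t=2); sum(t^3 - t) = 42.
        Var[W] = n(n+1)(2n+1)/24 - sum(t^3-t)/48 = 3900/24 - 42/48 = 161.625.
        z = (W - E[W]) / sqrt(Var[W]) = (33.5 - 39) / 12.7132 = -0.4326.
        Two-sided p = 2*Phi(z) = 0.665290.
Step 6: alpha = 0.05. fail to reject H0.

W+ = 33.5, W- = 44.5, W = min = 33.5, p = 0.665290, fail to reject H0.


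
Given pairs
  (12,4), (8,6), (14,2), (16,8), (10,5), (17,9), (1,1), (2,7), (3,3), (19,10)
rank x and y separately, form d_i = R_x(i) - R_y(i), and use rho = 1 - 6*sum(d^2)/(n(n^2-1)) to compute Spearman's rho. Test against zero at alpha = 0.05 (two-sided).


Step 1: Rank x and y separately (midranks; no ties here).
rank(x): 12->6, 8->4, 14->7, 16->8, 10->5, 17->9, 1->1, 2->2, 3->3, 19->10
rank(y): 4->4, 6->6, 2->2, 8->8, 5->5, 9->9, 1->1, 7->7, 3->3, 10->10
Step 2: d_i = R_x(i) - R_y(i); compute d_i^2.
  (6-4)^2=4, (4-6)^2=4, (7-2)^2=25, (8-8)^2=0, (5-5)^2=0, (9-9)^2=0, (1-1)^2=0, (2-7)^2=25, (3-3)^2=0, (10-10)^2=0
sum(d^2) = 58.
Step 3: rho = 1 - 6*58 / (10*(10^2 - 1)) = 1 - 348/990 = 0.648485.
Step 4: Under H0, t = rho * sqrt((n-2)/(1-rho^2)) = 2.4095 ~ t(8).
Step 5: Two-sided p-value from the t-distribution with 8 df = 0.042540.
Step 6: alpha = 0.05. reject H0.

rho = 0.6485, p = 0.042540, reject H0 at alpha = 0.05.


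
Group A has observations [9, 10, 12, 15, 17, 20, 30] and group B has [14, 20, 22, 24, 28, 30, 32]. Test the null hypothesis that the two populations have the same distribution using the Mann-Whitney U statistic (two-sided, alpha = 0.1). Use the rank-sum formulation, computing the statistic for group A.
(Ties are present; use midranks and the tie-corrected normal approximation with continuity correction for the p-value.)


Step 1: Combine and sort all 14 observations; assign midranks.
sorted (value, group): (9,X), (10,X), (12,X), (14,Y), (15,X), (17,X), (20,X), (20,Y), (22,Y), (24,Y), (28,Y), (30,X), (30,Y), (32,Y)
ranks: 9->1, 10->2, 12->3, 14->4, 15->5, 17->6, 20->7.5, 20->7.5, 22->9, 24->10, 28->11, 30->12.5, 30->12.5, 32->14
Step 2: Rank sum for X: R1 = 1 + 2 + 3 + 5 + 6 + 7.5 + 12.5 = 37.
Step 3: U_X = R1 - n1(n1+1)/2 = 37 - 7*8/2 = 37 - 28 = 9.
       U_Y = n1*n2 - U_X = 49 - 9 = 40.
Step 4: Ties are present, so use the tie-corrected normal approximation (with continuity correction) for the p-value.
Step 5: p-value = 0.054750; compare to alpha = 0.1. reject H0.

U_X = 9, p = 0.054750, reject H0 at alpha = 0.1.


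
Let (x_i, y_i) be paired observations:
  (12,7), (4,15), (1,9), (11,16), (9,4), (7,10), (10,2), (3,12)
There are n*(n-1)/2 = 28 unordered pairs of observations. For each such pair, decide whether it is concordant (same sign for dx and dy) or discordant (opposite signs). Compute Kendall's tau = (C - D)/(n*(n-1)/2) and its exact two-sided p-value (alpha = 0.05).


Step 1: Enumerate the 28 unordered pairs (i,j) with i<j and classify each by sign(x_j-x_i) * sign(y_j-y_i).
  (1,2):dx=-8,dy=+8->D; (1,3):dx=-11,dy=+2->D; (1,4):dx=-1,dy=+9->D; (1,5):dx=-3,dy=-3->C
  (1,6):dx=-5,dy=+3->D; (1,7):dx=-2,dy=-5->C; (1,8):dx=-9,dy=+5->D; (2,3):dx=-3,dy=-6->C
  (2,4):dx=+7,dy=+1->C; (2,5):dx=+5,dy=-11->D; (2,6):dx=+3,dy=-5->D; (2,7):dx=+6,dy=-13->D
  (2,8):dx=-1,dy=-3->C; (3,4):dx=+10,dy=+7->C; (3,5):dx=+8,dy=-5->D; (3,6):dx=+6,dy=+1->C
  (3,7):dx=+9,dy=-7->D; (3,8):dx=+2,dy=+3->C; (4,5):dx=-2,dy=-12->C; (4,6):dx=-4,dy=-6->C
  (4,7):dx=-1,dy=-14->C; (4,8):dx=-8,dy=-4->C; (5,6):dx=-2,dy=+6->D; (5,7):dx=+1,dy=-2->D
  (5,8):dx=-6,dy=+8->D; (6,7):dx=+3,dy=-8->D; (6,8):dx=-4,dy=+2->D; (7,8):dx=-7,dy=+10->D
Step 2: C = 12, D = 16, total pairs = 28.
Step 3: tau = (C - D)/(n(n-1)/2) = (12 - 16)/28 = -0.142857.
Step 4: Exact two-sided p-value (enumerate n! = 40320 permutations of y under H0): p = 0.719544.
Step 5: alpha = 0.05. fail to reject H0.

tau_b = -0.1429 (C=12, D=16), p = 0.719544, fail to reject H0.


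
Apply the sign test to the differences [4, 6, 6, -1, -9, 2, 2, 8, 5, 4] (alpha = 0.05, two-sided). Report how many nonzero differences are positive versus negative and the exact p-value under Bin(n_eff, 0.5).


Step 1: Discard zero differences. Original n = 10; n_eff = number of nonzero differences = 10.
Nonzero differences (with sign): +4, +6, +6, -1, -9, +2, +2, +8, +5, +4
Step 2: Count signs: positive = 8, negative = 2.
Step 3: Under H0: P(positive) = 0.5, so the number of positives S ~ Bin(10, 0.5).
Step 4: Two-sided exact p-value = sum of Bin(10,0.5) probabilities at or below the observed probability = 0.109375.
Step 5: alpha = 0.05. fail to reject H0.

n_eff = 10, pos = 8, neg = 2, p = 0.109375, fail to reject H0.


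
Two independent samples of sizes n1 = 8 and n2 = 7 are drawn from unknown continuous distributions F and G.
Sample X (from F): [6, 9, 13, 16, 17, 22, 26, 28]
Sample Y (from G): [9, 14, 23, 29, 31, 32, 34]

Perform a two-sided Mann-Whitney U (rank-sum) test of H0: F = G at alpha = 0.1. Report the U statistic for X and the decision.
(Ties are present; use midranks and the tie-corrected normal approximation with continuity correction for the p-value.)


Step 1: Combine and sort all 15 observations; assign midranks.
sorted (value, group): (6,X), (9,X), (9,Y), (13,X), (14,Y), (16,X), (17,X), (22,X), (23,Y), (26,X), (28,X), (29,Y), (31,Y), (32,Y), (34,Y)
ranks: 6->1, 9->2.5, 9->2.5, 13->4, 14->5, 16->6, 17->7, 22->8, 23->9, 26->10, 28->11, 29->12, 31->13, 32->14, 34->15
Step 2: Rank sum for X: R1 = 1 + 2.5 + 4 + 6 + 7 + 8 + 10 + 11 = 49.5.
Step 3: U_X = R1 - n1(n1+1)/2 = 49.5 - 8*9/2 = 49.5 - 36 = 13.5.
       U_Y = n1*n2 - U_X = 56 - 13.5 = 42.5.
Step 4: Ties are present, so use the tie-corrected normal approximation (with continuity correction) for the p-value.
Step 5: p-value = 0.104882; compare to alpha = 0.1. fail to reject H0.

U_X = 13.5, p = 0.104882, fail to reject H0 at alpha = 0.1.


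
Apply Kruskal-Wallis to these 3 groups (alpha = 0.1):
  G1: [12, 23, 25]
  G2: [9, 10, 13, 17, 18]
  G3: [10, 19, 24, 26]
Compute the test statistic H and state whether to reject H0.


Step 1: Combine all N = 12 observations and assign midranks.
sorted (value, group, rank): (9,G2,1), (10,G2,2.5), (10,G3,2.5), (12,G1,4), (13,G2,5), (17,G2,6), (18,G2,7), (19,G3,8), (23,G1,9), (24,G3,10), (25,G1,11), (26,G3,12)
Step 2: Sum ranks within each group.
R_1 = 24 (n_1 = 3)
R_2 = 21.5 (n_2 = 5)
R_3 = 32.5 (n_3 = 4)
Step 3: H = 12/(N(N+1)) * sum(R_i^2/n_i) - 3(N+1)
     = 12/(12*13) * (24^2/3 + 21.5^2/5 + 32.5^2/4) - 3*13
     = 0.076923 * 548.513 - 39
     = 3.193269.
Step 4: Ties present; correction factor C = 1 - 6/(12^3 - 12) = 0.996503. Corrected H = 3.193269 / 0.996503 = 3.204474.
Step 5: Under H0, H ~ chi^2(2); p-value = 0.201445.
Step 6: alpha = 0.1. fail to reject H0.

H = 3.2045, df = 2, p = 0.201445, fail to reject H0.


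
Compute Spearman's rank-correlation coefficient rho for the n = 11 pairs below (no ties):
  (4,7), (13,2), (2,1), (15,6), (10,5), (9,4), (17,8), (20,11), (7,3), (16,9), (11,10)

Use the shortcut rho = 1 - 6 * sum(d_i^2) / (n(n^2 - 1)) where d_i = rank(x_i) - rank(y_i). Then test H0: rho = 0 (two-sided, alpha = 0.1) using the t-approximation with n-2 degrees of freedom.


Step 1: Rank x and y separately (midranks; no ties here).
rank(x): 4->2, 13->7, 2->1, 15->8, 10->5, 9->4, 17->10, 20->11, 7->3, 16->9, 11->6
rank(y): 7->7, 2->2, 1->1, 6->6, 5->5, 4->4, 8->8, 11->11, 3->3, 9->9, 10->10
Step 2: d_i = R_x(i) - R_y(i); compute d_i^2.
  (2-7)^2=25, (7-2)^2=25, (1-1)^2=0, (8-6)^2=4, (5-5)^2=0, (4-4)^2=0, (10-8)^2=4, (11-11)^2=0, (3-3)^2=0, (9-9)^2=0, (6-10)^2=16
sum(d^2) = 74.
Step 3: rho = 1 - 6*74 / (11*(11^2 - 1)) = 1 - 444/1320 = 0.663636.
Step 4: Under H0, t = rho * sqrt((n-2)/(1-rho^2)) = 2.6614 ~ t(9).
Step 5: Two-sided p-value from the t-distribution with 9 df = 0.025984.
Step 6: alpha = 0.1. reject H0.

rho = 0.6636, p = 0.025984, reject H0 at alpha = 0.1.


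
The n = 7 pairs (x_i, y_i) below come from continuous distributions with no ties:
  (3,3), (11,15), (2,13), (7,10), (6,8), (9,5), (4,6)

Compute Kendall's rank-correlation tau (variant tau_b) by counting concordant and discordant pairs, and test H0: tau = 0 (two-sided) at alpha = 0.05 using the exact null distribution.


Step 1: Enumerate the 21 unordered pairs (i,j) with i<j and classify each by sign(x_j-x_i) * sign(y_j-y_i).
  (1,2):dx=+8,dy=+12->C; (1,3):dx=-1,dy=+10->D; (1,4):dx=+4,dy=+7->C; (1,5):dx=+3,dy=+5->C
  (1,6):dx=+6,dy=+2->C; (1,7):dx=+1,dy=+3->C; (2,3):dx=-9,dy=-2->C; (2,4):dx=-4,dy=-5->C
  (2,5):dx=-5,dy=-7->C; (2,6):dx=-2,dy=-10->C; (2,7):dx=-7,dy=-9->C; (3,4):dx=+5,dy=-3->D
  (3,5):dx=+4,dy=-5->D; (3,6):dx=+7,dy=-8->D; (3,7):dx=+2,dy=-7->D; (4,5):dx=-1,dy=-2->C
  (4,6):dx=+2,dy=-5->D; (4,7):dx=-3,dy=-4->C; (5,6):dx=+3,dy=-3->D; (5,7):dx=-2,dy=-2->C
  (6,7):dx=-5,dy=+1->D
Step 2: C = 13, D = 8, total pairs = 21.
Step 3: tau = (C - D)/(n(n-1)/2) = (13 - 8)/21 = 0.238095.
Step 4: Exact two-sided p-value (enumerate n! = 5040 permutations of y under H0): p = 0.561905.
Step 5: alpha = 0.05. fail to reject H0.

tau_b = 0.2381 (C=13, D=8), p = 0.561905, fail to reject H0.


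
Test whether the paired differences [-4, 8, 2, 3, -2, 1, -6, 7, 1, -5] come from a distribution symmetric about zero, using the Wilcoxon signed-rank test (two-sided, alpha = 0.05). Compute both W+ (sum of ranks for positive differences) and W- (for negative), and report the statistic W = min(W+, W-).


Step 1: Drop any zero differences (none here) and take |d_i|.
|d| = [4, 8, 2, 3, 2, 1, 6, 7, 1, 5]
Step 2: Midrank |d_i| (ties get averaged ranks).
ranks: |4|->6, |8|->10, |2|->3.5, |3|->5, |2|->3.5, |1|->1.5, |6|->8, |7|->9, |1|->1.5, |5|->7
Step 3: Attach original signs; sum ranks with positive sign and with negative sign.
W+ = 10 + 3.5 + 5 + 1.5 + 9 + 1.5 = 30.5
W- = 6 + 3.5 + 8 + 7 = 24.5
(Check: W+ + W- = 55 should equal n(n+1)/2 = 55.)
Step 4: Test statistic W = min(W+, W-) = 24.5.
Step 5: Ties in |d|, so use the tie-corrected normal approximation.
        E[W] = n(n+1)/4 = 10*11/4 = 27.5.
        Tie groups: |d|=1 (t=2), |d|=2 (t=2); sum(t^3 - t) = 12.
        Var[W] = n(n+1)(2n+1)/24 - sum(t^3-t)/48 = 2310/24 - 12/48 = 96.
        z = (W - E[W]) / sqrt(Var[W]) = (24.5 - 27.5) / 9.7980 = -0.3062.
        Two-sided p = 2*Phi(z) = 0.759463.
Step 6: alpha = 0.05. fail to reject H0.

W+ = 30.5, W- = 24.5, W = min = 24.5, p = 0.759463, fail to reject H0.


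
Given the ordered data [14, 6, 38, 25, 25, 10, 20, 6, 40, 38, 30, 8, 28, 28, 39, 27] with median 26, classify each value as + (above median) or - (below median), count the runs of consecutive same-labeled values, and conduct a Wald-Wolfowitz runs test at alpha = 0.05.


Step 1: Compute median = 26; label A = above, B = below.
Labels in order: BBABBBBBAAABAAAA  (n_A = 8, n_B = 8)
Step 2: Count runs R = 6.
Step 3: Under H0 (random ordering), E[R] = 2*n_A*n_B/(n_A+n_B) + 1 = 2*8*8/16 + 1 = 9.0000.
        Var[R] = 2*n_A*n_B*(2*n_A*n_B - n_A - n_B) / ((n_A+n_B)^2 * (n_A+n_B-1)) = 14336/3840 = 3.7333.
        SD[R] = 1.9322.
Step 4: Continuity-corrected z = (R + 0.5 - E[R]) / SD[R] = (6 + 0.5 - 9.0000) / 1.9322 = -1.2939.
Step 5: Two-sided p-value via normal approximation = 2*(1 - Phi(|z|)) = 0.195709.
Step 6: alpha = 0.05. fail to reject H0.

R = 6, z = -1.2939, p = 0.195709, fail to reject H0.


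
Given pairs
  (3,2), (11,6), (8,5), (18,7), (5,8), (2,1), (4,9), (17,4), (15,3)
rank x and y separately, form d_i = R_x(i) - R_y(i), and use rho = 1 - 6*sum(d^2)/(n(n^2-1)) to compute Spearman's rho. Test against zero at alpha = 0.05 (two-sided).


Step 1: Rank x and y separately (midranks; no ties here).
rank(x): 3->2, 11->6, 8->5, 18->9, 5->4, 2->1, 4->3, 17->8, 15->7
rank(y): 2->2, 6->6, 5->5, 7->7, 8->8, 1->1, 9->9, 4->4, 3->3
Step 2: d_i = R_x(i) - R_y(i); compute d_i^2.
  (2-2)^2=0, (6-6)^2=0, (5-5)^2=0, (9-7)^2=4, (4-8)^2=16, (1-1)^2=0, (3-9)^2=36, (8-4)^2=16, (7-3)^2=16
sum(d^2) = 88.
Step 3: rho = 1 - 6*88 / (9*(9^2 - 1)) = 1 - 528/720 = 0.266667.
Step 4: Under H0, t = rho * sqrt((n-2)/(1-rho^2)) = 0.7320 ~ t(7).
Step 5: Two-sided p-value from the t-distribution with 7 df = 0.487922.
Step 6: alpha = 0.05. fail to reject H0.

rho = 0.2667, p = 0.487922, fail to reject H0 at alpha = 0.05.


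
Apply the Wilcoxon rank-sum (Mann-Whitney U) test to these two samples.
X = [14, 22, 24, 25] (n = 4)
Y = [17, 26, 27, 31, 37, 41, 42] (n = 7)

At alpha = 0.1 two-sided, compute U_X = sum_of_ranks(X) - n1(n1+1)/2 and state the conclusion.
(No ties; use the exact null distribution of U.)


Step 1: Combine and sort all 11 observations; assign midranks.
sorted (value, group): (14,X), (17,Y), (22,X), (24,X), (25,X), (26,Y), (27,Y), (31,Y), (37,Y), (41,Y), (42,Y)
ranks: 14->1, 17->2, 22->3, 24->4, 25->5, 26->6, 27->7, 31->8, 37->9, 41->10, 42->11
Step 2: Rank sum for X: R1 = 1 + 3 + 4 + 5 = 13.
Step 3: U_X = R1 - n1(n1+1)/2 = 13 - 4*5/2 = 13 - 10 = 3.
       U_Y = n1*n2 - U_X = 28 - 3 = 25.
Step 4: No ties, so the exact null distribution of U (based on enumerating the C(11,4) = 330 equally likely rank assignments) gives the two-sided p-value.
Step 5: p-value = 0.042424; compare to alpha = 0.1. reject H0.

U_X = 3, p = 0.042424, reject H0 at alpha = 0.1.
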